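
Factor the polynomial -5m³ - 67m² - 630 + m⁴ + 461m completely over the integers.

By the rational root theorem, m = 5 is a root, so (m - 5) divides it; the quotient is m³ - 67m + 126.
Continuing, m = 2 is a root, giving the factor (m - 2) and quotient m² + 2m - 63.
The remaining quadratic factors as (m + 9)(m - 7).

(m + 9)(m - 2)(m - 5)(m - 7)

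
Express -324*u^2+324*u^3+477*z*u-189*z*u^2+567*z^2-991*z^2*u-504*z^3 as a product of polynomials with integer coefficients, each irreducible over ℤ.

-(9*z-4*u)*(7*z+9*u)*(8*z+9*u-9)

Group: 8*z*(-63*z^2-53*z*u+36*u^2) + (9*u-9)*(-63*z^2-53*z*u+36*u^2); both groups contain (-63*z^2-53*z*u+36*u^2), so (8*z+9*u-9) is a factor with cofactor -63*z^2-53*z*u+36*u^2.
The cofactor groups again: -63*z^2-53*z*u+36*u^2 = -7*z*(9*z-4*u) - 9*u*(9*z-4*u); both groups contain (9*z-4*u), giving -(7*z+9*u)*(9*z-4*u).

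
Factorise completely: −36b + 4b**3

4b(b + 3)(b − 3)

Factor out 4b, leaving b**2 − 9, which is a difference of two squares.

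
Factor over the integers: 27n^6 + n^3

Every term has a factor of n^3; factoring it out leaves 27n^3 + 1.
Recognize a sum of cubes with the parts 3n and 1.

n^3(3n + 1)(9n^2 - 3n + 1)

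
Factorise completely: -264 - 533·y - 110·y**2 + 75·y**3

Testing divisors of the constant over divisors of the leading coefficient, y = -3/5 is a root, giving the factor (5·y + 3) and quotient 15·y**2 - 31·y - 88.
The remaining quadratic factors as (3·y - 11)(5·y + 8).

(3·y - 11)·(5·y + 3)·(5·y + 8)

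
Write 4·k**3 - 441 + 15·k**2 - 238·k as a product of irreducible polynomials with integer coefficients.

By the rational root theorem, k = -9 is a root, so (k + 9) is a factor; dividing leaves 4·k**2 - 21·k - 49.
The remaining quadratic factors as (k - 7)(4·k + 7).

(4·k + 7)·(k + 9)·(k - 7)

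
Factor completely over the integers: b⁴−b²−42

Substitute u = b² to get a quadratic in u, then factor.
b²+6 is irreducible over ℤ (always positive, so no real roots).
b²−7 is irreducible over ℤ (7 is not a perfect square).

(b²+6)(b²−7)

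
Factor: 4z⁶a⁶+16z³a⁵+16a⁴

Factor out 4a⁴ first: what remains is z⁶a²+4z³a+4.
Recognize a perfect-square trinomial with the parts 2 and z³a.

4a⁴(z³a+2)²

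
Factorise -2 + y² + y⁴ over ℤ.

(y + 1)·(y - 1)·(y² + 2)

Substitute u = y² to get a quadratic in u, then factor.
y² - 1 is a difference of squares.
y² + 2 is irreducible over ℤ (always positive, so no real roots).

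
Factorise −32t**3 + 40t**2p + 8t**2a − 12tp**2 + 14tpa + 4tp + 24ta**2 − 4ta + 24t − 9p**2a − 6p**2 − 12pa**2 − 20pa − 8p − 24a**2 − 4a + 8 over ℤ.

−(4t − 3p − 4a + 2)(2t − p − 2)(4t + 3a + 2)

Group: 4t(−8t**2 + 4tp − 6ta + 4t + 3pa + 2p + 6a + 4) + (−3p − 4a + 2)(−8t**2 + 4tp − 6ta + 4t + 3pa + 2p + 6a + 4); both groups contain (−8t**2 + 4tp − 6ta + 4t + 3pa + 2p + 6a + 4), so (4t − 3p − 4a + 2) is a factor with cofactor −8t**2 + 4tp − 6ta + 4t + 3pa + 2p + 6a + 4.
The cofactor groups again: −8t**2 + 4tp − 6ta + 4t + 3pa + 2p + 6a + 4 = −2t(4t + 3a + 2) + (p + 2)(4t + 3a + 2); both groups contain (4t + 3a + 2), giving −(2t − p − 2)(4t + 3a + 2).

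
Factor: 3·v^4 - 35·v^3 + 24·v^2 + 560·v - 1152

(3·v - 8)·(v + 4)·(v - 4)·(v - 9)

Among the possible rational roots, v = 4 is a root, giving the factor (v - 4) and quotient 3·v^3 - 23·v^2 - 68·v + 288.
Next, v = 9 is a root, giving the factor (v - 9) and quotient 3·v^2 + 4·v - 32.
The remaining quadratic factors as (3·v - 8)(v + 4).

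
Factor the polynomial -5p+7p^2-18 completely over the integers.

Need a pair with product 7·(-18) = -126 and sum -5: that's 9 and -14.
Split the middle term: 7p^2+9p - 14p-18 = p(7p+9) - 2(7p+9).

(7p+9)(p-2)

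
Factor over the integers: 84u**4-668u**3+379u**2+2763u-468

(2u-13)(6u-1)(7u+12)(u-3)

Among the possible rational roots, u = 1/6 is a root, so (6u-1) divides it; the quotient is 14u**3-109u**2+45u+468.
Then u = -12/7 is a root, giving the factor (7u+12) and quotient 2u**2-19u+39.
The remaining quadratic factors as (2u-13)(u-3).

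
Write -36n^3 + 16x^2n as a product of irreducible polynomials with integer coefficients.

Factor out 4n, leaving 4x^2 - 9n^2, which is a difference of two squares.

4n(2x - 3n)(2x + 3n)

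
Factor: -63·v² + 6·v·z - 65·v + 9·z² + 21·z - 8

-(7·v - 3·z + 1)·(9·v + 3·z + 8)

Group: -9·v·(7·v - 3·z + 1) + (-3·z - 8)·(7·v - 3·z + 1); both groups contain (7·v - 3·z + 1).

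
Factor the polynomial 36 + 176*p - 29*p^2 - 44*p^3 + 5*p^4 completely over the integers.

Testing divisors of the constant over divisors of the leading coefficient, p = 9 is a root, giving the factor (p - 9) and quotient 5*p^3 + p^2 - 20*p - 4.
Next, p = 2 is a root, so (p - 2) is a factor; dividing leaves 5*p^2 + 11*p + 2.
The remaining quadratic factors as (5*p + 1)(p + 2).

(5*p + 1)*(p + 2)*(p - 2)*(p - 9)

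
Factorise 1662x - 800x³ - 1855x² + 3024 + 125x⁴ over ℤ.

(5x + 6)(5x + 9)(5x - 7)(x - 8)

Among the possible rational roots, x = -9/5 is a root, so (5x + 9) is a factor; dividing leaves 25x³ - 205x² - 2x + 336.
Next, x = 8 is a root, so (x - 8) is a factor; dividing leaves 25x² - 5x - 42.
The remaining quadratic factors as (5x - 7)(5x + 6).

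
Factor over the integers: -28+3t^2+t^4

Substitute u = t^2 to get a quadratic in u, then factor.
t^2-4 is a difference of squares.
t^2+7 is irreducible over ℤ (always positive, so no real roots).

(t+2)(t-2)(t^2+7)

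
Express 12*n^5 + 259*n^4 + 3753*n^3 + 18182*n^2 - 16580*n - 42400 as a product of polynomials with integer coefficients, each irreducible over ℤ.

Trying the rational-root candidates, n = 5/3 is a root, so (3*n - 5) divides it; the quotient is 4*n^4 + 93*n^3 + 1406*n^2 + 8404*n + 8480.
Continuing, n = -8 is a root, so (n + 8) is a factor; dividing leaves 4*n^3 + 61*n^2 + 918*n + 1060.
Next, n = -5/4 is a root, giving the factor (4*n + 5) and quotient n^2 + 14*n + 212.
The quadratic n^2 + 14*n + 212 has discriminant -652 < 0 and is irreducible over ℤ.

(3*n - 5)*(4*n + 5)*(n + 8)*(n^2 + 14*n + 212)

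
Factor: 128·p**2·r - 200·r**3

8·r·(4·p + 5·r)·(4·p - 5·r)

Pull out the common factor 8·r; 16·p**2 - 25·r**2 is a difference of squares.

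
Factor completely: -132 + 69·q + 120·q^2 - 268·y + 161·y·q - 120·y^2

Group: -15·y·(8·y - 15·q + 12) + (-8·q - 11)·(8·y - 15·q + 12); both groups contain (8·y - 15·q + 12).

-(8·y - 15·q + 12)·(15·y + 8·q + 11)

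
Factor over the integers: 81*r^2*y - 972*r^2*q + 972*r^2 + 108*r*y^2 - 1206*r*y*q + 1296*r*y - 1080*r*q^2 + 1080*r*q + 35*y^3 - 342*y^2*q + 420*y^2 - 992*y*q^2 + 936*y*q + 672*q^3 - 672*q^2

(y - 12*q + 12)*(9*r + 7*y - 4*q)*(9*r + 5*y + 14*q)

Group: y*(81*r^2 + 108*r*y + 90*r*q + 35*y^2 + 78*y*q - 56*q^2) + (-12*q + 12)*(81*r^2 + 108*r*y + 90*r*q + 35*y^2 + 78*y*q - 56*q^2); both groups contain (81*r^2 + 108*r*y + 90*r*q + 35*y^2 + 78*y*q - 56*q^2), so (y - 12*q + 12) is a factor with cofactor 81*r^2 + 108*r*y + 90*r*q + 35*y^2 + 78*y*q - 56*q^2.
The cofactor groups again: 81*r^2 + 108*r*y + 90*r*q + 35*y^2 + 78*y*q - 56*q^2 = 9*r*(9*r + 5*y + 14*q) + (7*y - 4*q)*(9*r + 5*y + 14*q); both groups contain (9*r + 5*y + 14*q), giving (9*r + 7*y - 4*q)*(9*r + 5*y + 14*q).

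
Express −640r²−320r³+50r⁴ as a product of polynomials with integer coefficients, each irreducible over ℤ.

Pull out the common factor 10r², then factor the remaining trinomial.

10r²(5r+8)(r−8)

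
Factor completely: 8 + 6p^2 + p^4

Substitute u = p^2 to get a quadratic in u, then factor.
p^2 + 4 is irreducible over ℤ (sum of squares).
p^2 + 2 is irreducible over ℤ (always positive, so no real roots).

(p^2 + 2)(p^2 + 4)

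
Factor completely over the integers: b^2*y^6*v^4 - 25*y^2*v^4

v^4*y^2*(b*y^2 + 5)*(b*y^2 - 5)

Every term has a factor of y^2*v^4; factoring it out leaves b^2*y^4 - 25.
Recognize a difference of squares with the parts b*y^2 and 5.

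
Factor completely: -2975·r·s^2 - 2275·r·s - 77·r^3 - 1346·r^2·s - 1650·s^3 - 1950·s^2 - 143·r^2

-(11·r + 10·s)·(7·r + 11·s + 13)·(r + 15·s)

Group: r·(-77·r^2 - 191·r·s - 143·r - 110·s^2 - 130·s) + 15·s·(-77·r^2 - 191·r·s - 143·r - 110·s^2 - 130·s); both groups contain (-77·r^2 - 191·r·s - 143·r - 110·s^2 - 130·s), so (r + 15·s) is a factor with cofactor -77·r^2 - 191·r·s - 143·r - 110·s^2 - 130·s.
The cofactor groups again: -77·r^2 - 191·r·s - 143·r - 110·s^2 - 130·s = -7·r·(11·r + 10·s) + (-11·s - 13)·(11·r + 10·s); both groups contain (11·r + 10·s), giving -(7·r + 11·s + 13)·(11·r + 10·s).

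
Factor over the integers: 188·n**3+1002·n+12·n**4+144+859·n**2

Trying the rational-root candidates, n = -8 is a root, so (n+8) is a factor; dividing leaves 12·n**3+92·n**2+123·n+18.
Continuing, n = -3/2 is a root, so (2·n+3) divides it; the quotient is 6·n**2+37·n+6.
The remaining quadratic factors as (n+6)(6·n+1).

(2·n+3)·(6·n+1)·(n+6)·(n+8)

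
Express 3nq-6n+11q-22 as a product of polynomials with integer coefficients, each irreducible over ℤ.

(3n+11)(q-2)

Group as (3nq-6n) + (11q-22) = 3n(q-2) + 11(q-2).
Both groups share the factor (q-2).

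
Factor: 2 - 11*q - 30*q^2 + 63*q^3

Testing divisors of the constant over divisors of the leading coefficient, q = 2/3 is a root, so (3*q - 2) is a factor; dividing leaves 21*q^2 + 4*q - 1.
The remaining quadratic factors as (7*q - 1)(3*q + 1).

(3*q + 1)*(3*q - 2)*(7*q - 1)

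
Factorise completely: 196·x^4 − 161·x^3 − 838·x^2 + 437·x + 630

(4·x + 7)·(7·x + 5)·(7·x − 9)·(x − 2)

Testing divisors of the constant over divisors of the leading coefficient, x = 2 is a root, so (x − 2) divides it; the quotient is 196·x^3 + 231·x^2 − 376·x − 315.
Continuing, x = −7/4 is a root, so (4·x + 7) divides it; the quotient is 49·x^2 − 28·x − 45.
The remaining quadratic factors as (7·x + 5)(7·x − 9).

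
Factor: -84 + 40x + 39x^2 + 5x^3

Testing divisors of the constant over divisors of the leading coefficient, x = -6 is a root, giving the factor (x + 6) and quotient 5x^2 + 9x - 14.
The remaining quadratic factors as (5x + 14)(x - 1).

(5x + 14)(x + 6)(x - 1)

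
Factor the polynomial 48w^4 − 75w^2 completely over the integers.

3w^2(4w + 5)(4w − 5)

Factor out 3w^2, leaving 16w^2 − 25, which is a difference of two squares.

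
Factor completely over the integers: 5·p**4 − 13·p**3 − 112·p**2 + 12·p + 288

(5·p − 8)·(p + 2)·(p + 3)·(p − 6)

Testing divisors of the constant over divisors of the leading coefficient, p = −2 is a root, so (p + 2) is a factor; dividing leaves 5·p**3 − 23·p**2 − 66·p + 144.
Continuing, p = 8/5 is a root, so (5·p − 8) is a factor; dividing leaves p**2 − 3·p − 18.
The remaining quadratic factors as (p − 6)(p + 3).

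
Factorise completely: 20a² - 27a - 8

Need a pair with product 20·(-8) = -160 and sum -27: that's 5 and -32.
Split the middle term: 20a² + 5a - 32a - 8 = 5a(4a + 1) - 8(4a + 1).

(4a + 1)(5a - 8)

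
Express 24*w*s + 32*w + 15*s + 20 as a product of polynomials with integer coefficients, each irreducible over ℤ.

Group as (24*w*s + 32*w) + (15*s + 20) = 8*w*(3*s + 4) + 5*(3*s + 4).
Both groups share the factor (3*s + 4).

(3*s + 4)*(8*w + 5)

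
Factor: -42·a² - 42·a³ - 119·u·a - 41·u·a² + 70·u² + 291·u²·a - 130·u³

Group: 13·u·(-10·u² + 17·u·a + 6·a²) + (-7·a - 7)·(-10·u² + 17·u·a + 6·a²); both groups contain (-10·u² + 17·u·a + 6·a²), so (13·u - 7·a - 7) is a factor with cofactor -10·u² + 17·u·a + 6·a².
The cofactor groups again: -10·u² + 17·u·a + 6·a² = -u·(10·u + 3·a) + 2·a·(10·u + 3·a); both groups contain (10·u + 3·a), giving -(u - 2·a)·(10·u + 3·a).

-(u - 2·a)·(13·u - 7·a - 7)·(10·u + 3·a)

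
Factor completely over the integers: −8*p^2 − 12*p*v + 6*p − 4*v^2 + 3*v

Group: −4*p*(2*p + v) + (−4*v + 3)*(2*p + v); both groups contain (2*p + v).

−(2*p + v)*(4*p + 4*v − 3)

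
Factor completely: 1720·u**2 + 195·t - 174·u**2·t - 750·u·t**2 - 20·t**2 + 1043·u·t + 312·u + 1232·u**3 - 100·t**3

Group: 11·u·(112·u**2 + 86·u·t + 24·u + 10·t**2 + 15·t) + (-10·t + 13)·(112·u**2 + 86·u·t + 24·u + 10·t**2 + 15·t); both groups contain (112·u**2 + 86·u·t + 24·u + 10·t**2 + 15·t), so (11·u - 10·t + 13) is a factor with cofactor 112·u**2 + 86·u·t + 24·u + 10·t**2 + 15·t.
The cofactor groups again: 112·u**2 + 86·u·t + 24·u + 10·t**2 + 15·t = 8·u·(14·u + 2·t + 3) + 5·t·(14·u + 2·t + 3); both groups contain (14·u + 2·t + 3), giving (8·u + 5·t)·(14·u + 2·t + 3).

(11·u - 10·t + 13)·(14·u + 2·t + 3)·(8·u + 5·t)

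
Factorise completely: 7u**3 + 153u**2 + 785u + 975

Trying the rational-root candidates, u = -13/7 is a root, giving the factor (7u + 13) and quotient u**2 + 20u + 75.
The remaining quadratic factors as (u + 5)(u + 15).

(7u + 13)(u + 15)(u + 5)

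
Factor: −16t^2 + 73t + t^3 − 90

Among the possible rational roots, t = 2 is a root, giving the factor (t − 2) and quotient t^2 − 14t + 45.
The remaining quadratic factors as (t − 9)(t − 5).

(t − 2)(t − 5)(t − 9)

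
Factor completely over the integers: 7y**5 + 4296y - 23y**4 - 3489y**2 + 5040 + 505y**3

Testing divisors of the constant over divisors of the leading coefficient, y = -5/7 is a root, giving the factor (7y + 5) and quotient y**4 - 4y**3 + 75y**2 - 552y + 1008.
Next, y = 3 is a root, so (y - 3) divides it; the quotient is y**3 - y**2 + 72y - 336.
Next, y = 4 is a root, so (y - 4) is a factor; dividing leaves y**2 + 3y + 84.
The quadratic y**2 + 3y + 84 has discriminant -327 < 0 and is irreducible over ℤ.

(7y + 5)(y - 3)(y - 4)(y**2 + 3y + 84)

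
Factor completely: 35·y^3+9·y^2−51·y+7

(5·y+7)·(7·y−1)·(y−1)

Testing divisors of the constant over divisors of the leading coefficient, y = 1/7 is a root, so (7·y−1) divides it; the quotient is 5·y^2+2·y−7.
The remaining quadratic factors as (y−1)(5·y+7).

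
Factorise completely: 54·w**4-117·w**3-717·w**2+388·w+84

(3·w-14)·(3·w-2)·(6·w+1)·(w+3)

Among the possible rational roots, w = -3 is a root, giving the factor (w+3) and quotient 54·w**3-279·w**2+120·w+28.
Continuing, w = 14/3 is a root, so (3·w-14) is a factor; dividing leaves 18·w**2-9·w-2.
The remaining quadratic factors as (3·w-2)(6·w+1).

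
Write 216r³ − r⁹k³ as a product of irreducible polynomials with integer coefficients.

Every term has a factor of r³; factoring it out leaves −r⁶k³ + 216.
Recognize a difference of cubes with the parts 6 and r²k.

−r³(r²k − 6)(r⁴k² + 6r²k + 36)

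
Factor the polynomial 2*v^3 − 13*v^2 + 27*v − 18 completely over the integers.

(2*v − 3)*(v − 2)*(v − 3)

Testing divisors of the constant over divisors of the leading coefficient, v = 3/2 is a root, so (2*v − 3) is a factor; dividing leaves v^2 − 5*v + 6.
The remaining quadratic factors as (v − 3)(v − 2).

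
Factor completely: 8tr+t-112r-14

(8r+1)(t-14)

Group as (8tr+t) + (-112r-14) = t(8r+1) - 14(8r+1).
Both groups share the factor (8r+1).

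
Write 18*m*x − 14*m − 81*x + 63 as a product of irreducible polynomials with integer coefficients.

Group as (18*m*x − 14*m) + (−81*x + 63) = 2*m*(9*x − 7) − 9*(9*x − 7).
Both groups share the factor (9*x − 7).

(2*m − 9)*(9*x − 7)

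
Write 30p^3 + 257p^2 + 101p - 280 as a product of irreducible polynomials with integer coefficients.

(5p + 7)(6p - 5)(p + 8)

By the rational root theorem, p = 5/6 is a root, so (6p - 5) divides it; the quotient is 5p^2 + 47p + 56.
The remaining quadratic factors as (p + 8)(5p + 7).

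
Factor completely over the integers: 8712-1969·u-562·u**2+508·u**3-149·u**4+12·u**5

(3·u-11)·(4·u+9)·(u-8)·(u**2-3·u+11)

Among the possible rational roots, u = -9/4 is a root, giving the factor (4·u+9) and quotient 3·u**4-44·u**3+226·u**2-649·u+968.
Next, u = 11/3 is a root, so (3·u-11) is a factor; dividing leaves u**3-11·u**2+35·u-88.
Next, u = 8 is a root, so (u-8) divides it; the quotient is u**2-3·u+11.
The quadratic u**2-3·u+11 has discriminant -35 < 0 and is irreducible over ℤ.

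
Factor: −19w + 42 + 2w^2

Need a pair with product 2·42 = 84 and sum −19: that's −12 and −7.
Split the middle term: 2w^2 − 12w − 7w + 42 = 2w(w − 6) − 7(w − 6).

(2w − 7)(w − 6)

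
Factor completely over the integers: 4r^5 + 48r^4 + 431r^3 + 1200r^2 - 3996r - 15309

(2r + 7)(2r + 9)(r - 3)(r^2 + 7r + 81)

Among the possible rational roots, r = 3 is a root, giving the factor (r - 3) and quotient 4r^4 + 60r^3 + 611r^2 + 3033r + 5103.
Then r = -9/2 is a root, so (2r + 9) divides it; the quotient is 2r^3 + 21r^2 + 211r + 567.
Next, r = -7/2 is a root, so (2r + 7) divides it; the quotient is r^2 + 7r + 81.
The quadratic r^2 + 7r + 81 has discriminant -275 < 0 and is irreducible over ℤ.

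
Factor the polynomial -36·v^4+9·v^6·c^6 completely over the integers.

9·v^4·(v·c^3+2)·(v·c^3-2)

Factor out 9·v^4 first: what remains is v^2·c^6-4.
Recognize a difference of squares with the parts v·c^3 and 2.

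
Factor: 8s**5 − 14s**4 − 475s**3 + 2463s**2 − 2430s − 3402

By the rational root theorem, s = −3/4 is a root, so (4s + 3) is a factor; dividing leaves 2s**4 − 5s**3 − 115s**2 + 702s − 1134.
Continuing, s = 7/2 is a root, so (2s − 7) divides it; the quotient is s**3 + s**2 − 54s + 162.
Then s = −9 is a root, so (s + 9) divides it; the quotient is s**2 − 8s + 18.
The quadratic s**2 − 8s + 18 has discriminant −8 < 0 and is irreducible over ℤ.

(2s − 7)(4s + 3)(s + 9)(s**2 − 8s + 18)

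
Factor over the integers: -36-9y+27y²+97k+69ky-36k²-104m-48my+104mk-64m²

Group: -8m(8m-4k+9y+9) + (9k+3y-4)(8m-4k+9y+9); both groups contain (8m-4k+9y+9).

-(8m-4k+9y+9)(8m-9k-3y+4)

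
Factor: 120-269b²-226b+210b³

Among the possible rational roots, b = 12/7 is a root, so (7b-12) divides it; the quotient is 30b²+13b-10.
The remaining quadratic factors as (6b+5)(5b-2).

(5b-2)(6b+5)(7b-12)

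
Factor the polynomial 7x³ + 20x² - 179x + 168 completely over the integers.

Testing divisors of the constant over divisors of the leading coefficient, x = -7 is a root, so (x + 7) is a factor; dividing leaves 7x² - 29x + 24.
The remaining quadratic factors as (7x - 8)(x - 3).

(7x - 8)(x + 7)(x - 3)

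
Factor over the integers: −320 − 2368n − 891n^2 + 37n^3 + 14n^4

(2n + 5)(7n + 1)(n + 8)(n − 8)

Among the possible rational roots, n = −8 is a root, giving the factor (n + 8) and quotient 14n^3 − 75n^2 − 291n − 40.
Then n = −1/7 is a root, giving the factor (7n + 1) and quotient 2n^2 − 11n − 40.
The remaining quadratic factors as (n − 8)(2n + 5).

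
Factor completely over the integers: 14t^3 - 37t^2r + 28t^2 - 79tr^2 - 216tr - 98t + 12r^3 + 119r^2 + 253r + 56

(t - 4r - 1)(7t - r - 7)(2t + 3r + 8)

Group: 2t(7t^2 - 29tr - 14t + 4r^2 + 29r + 7) + (3r + 8)(7t^2 - 29tr - 14t + 4r^2 + 29r + 7); both groups contain (7t^2 - 29tr - 14t + 4r^2 + 29r + 7), so (2t + 3r + 8) is a factor with cofactor 7t^2 - 29tr - 14t + 4r^2 + 29r + 7.
The cofactor groups again: 7t^2 - 29tr - 14t + 4r^2 + 29r + 7 = 7t(t - 4r - 1) + (-r - 7)(t - 4r - 1); both groups contain (t - 4r - 1), giving (7t - r - 7)(t - 4r - 1).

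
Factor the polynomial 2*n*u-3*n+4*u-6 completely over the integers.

(2*u-3)*(n+2)

Group as (2*n*u-3*n) + (4*u-6) = n*(2*u-3) + 2*(2*u-3).
Both groups share the factor (2*u-3).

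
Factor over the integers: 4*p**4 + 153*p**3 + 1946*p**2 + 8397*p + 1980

(4*p + 1)*(p + 11)*(p + 12)*(p + 15)

Trying the rational-root candidates, p = −11 is a root, giving the factor (p + 11) and quotient 4*p**3 + 109*p**2 + 747*p + 180.
Next, p = −12 is a root, so (p + 12) divides it; the quotient is 4*p**2 + 61*p + 15.
The remaining quadratic factors as (4*p + 1)(p + 15).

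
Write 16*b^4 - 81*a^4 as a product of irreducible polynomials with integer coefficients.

Write as (4*b^2)² − (9*a^2)², then factor 4*b^2 - 9*a^2 once more.

(2*b - 3*a)*(2*b + 3*a)*(4*b^2 + 9*a^2)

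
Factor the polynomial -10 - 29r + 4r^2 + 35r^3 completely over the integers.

(5r + 2)(7r + 5)(r - 1)

Trying the rational-root candidates, r = 1 is a root, so (r - 1) is a factor; dividing leaves 35r^2 + 39r + 10.
The remaining quadratic factors as (5r + 2)(7r + 5).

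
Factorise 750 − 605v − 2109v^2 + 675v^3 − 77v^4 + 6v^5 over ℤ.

Trying the rational-root candidates, v = 5 is a root, giving the factor (v − 5) and quotient 6v^4 − 47v^3 + 440v^2 + 91v − 150.
Then v = 1/2 is a root, giving the factor (2v − 1) and quotient 3v^3 − 22v^2 + 209v + 150.
Then v = −2/3 is a root, giving the factor (3v + 2) and quotient v^2 − 8v + 75.
The quadratic v^2 − 8v + 75 has discriminant −236 < 0 and is irreducible over ℤ.

(2v − 1)(3v + 2)(v − 5)(v^2 − 8v + 75)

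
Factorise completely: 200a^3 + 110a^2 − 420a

10a(4a + 7)(5a − 6)

Pull out the common factor 10a, then factor the remaining trinomial.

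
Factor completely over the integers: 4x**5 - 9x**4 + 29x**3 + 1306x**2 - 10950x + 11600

(4x - 5)(x + 8)(x - 5)(x**2 - 4x + 58)

Testing divisors of the constant over divisors of the leading coefficient, x = -8 is a root, so (x + 8) divides it; the quotient is 4x**4 - 41x**3 + 357x**2 - 1550x + 1450.
Next, x = 5 is a root, so (x - 5) divides it; the quotient is 4x**3 - 21x**2 + 252x - 290.
Next, x = 5/4 is a root, giving the factor (4x - 5) and quotient x**2 - 4x + 58.
The quadratic x**2 - 4x + 58 has discriminant -216 < 0 and is irreducible over ℤ.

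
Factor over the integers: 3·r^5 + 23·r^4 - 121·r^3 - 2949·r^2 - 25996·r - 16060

(3·r + 2)·(r + 10)·(r - 11)·(r^2 + 8·r + 73)

Among the possible rational roots, r = -2/3 is a root, giving the factor (3·r + 2) and quotient r^4 + 7·r^3 - 45·r^2 - 953·r - 8030.
Next, r = 11 is a root, so (r - 11) divides it; the quotient is r^3 + 18·r^2 + 153·r + 730.
Then r = -10 is a root, so (r + 10) divides it; the quotient is r^2 + 8·r + 73.
The quadratic r^2 + 8·r + 73 has discriminant -228 < 0 and is irreducible over ℤ.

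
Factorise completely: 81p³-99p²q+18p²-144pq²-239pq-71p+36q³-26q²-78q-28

(9p+9q+7)(9p-2q+4)(p-2q-1)

Group: p(81p²+63pq+99p-18q²+22q+28) + (-2q-1)(81p²+63pq+99p-18q²+22q+28); both groups contain (81p²+63pq+99p-18q²+22q+28), so (p-2q-1) is a factor with cofactor 81p²+63pq+99p-18q²+22q+28.
The cofactor groups again: 81p²+63pq+99p-18q²+22q+28 = 9p(9p-2q+4) + (9q+7)(9p-2q+4); both groups contain (9p-2q+4), giving (9p+9q+7)(9p-2q+4).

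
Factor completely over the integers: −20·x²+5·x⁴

Pull out the common factor 5·x²; x²−4 is a difference of squares.

5·x²·(x+2)·(x−2)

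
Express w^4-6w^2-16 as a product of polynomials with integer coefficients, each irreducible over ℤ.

Substitute u = w^2 to get a quadratic in u, then factor.
w^2+2 is irreducible over ℤ (always positive, so no real roots).
w^2-8 is irreducible over ℤ (8 is not a perfect square).

(w^2+2)(w^2-8)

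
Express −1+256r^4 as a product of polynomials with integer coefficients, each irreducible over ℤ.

Difference of squares twice: with A = 4r and B = 1, A⁴ − B⁴ = (A² − B²)(A² + B²), and A² − B² factors again.

(4r+1)(4r−1)(16r^2+1)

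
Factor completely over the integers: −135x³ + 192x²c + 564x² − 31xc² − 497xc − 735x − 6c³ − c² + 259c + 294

−(5x − 6c − 7)(3x − c − 6)(9x + c − 7)

Group: 9x(−15x² + 23xc + 51x − 6c² − 43c − 42) + (c − 7)(−15x² + 23xc + 51x − 6c² − 43c − 42); both groups contain (−15x² + 23xc + 51x − 6c² − 43c − 42), so (9x + c − 7) is a factor with cofactor −15x² + 23xc + 51x − 6c² − 43c − 42.
The cofactor groups again: −15x² + 23xc + 51x − 6c² − 43c − 42 = −5x(3x − c − 6) + (6c + 7)(3x − c − 6); both groups contain (3x − c − 6), giving −(5x − 6c − 7)(3x − c − 6).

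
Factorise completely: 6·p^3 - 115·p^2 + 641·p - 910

(6·p - 13)·(p - 10)·(p - 7)

Trying the rational-root candidates, p = 7 is a root, so (p - 7) divides it; the quotient is 6·p^2 - 73·p + 130.
The remaining quadratic factors as (6·p - 13)(p - 10).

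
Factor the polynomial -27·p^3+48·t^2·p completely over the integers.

3·p·(4·t-3·p)·(4·t+3·p)

Every term has a factor of 3·p. Then 16·t^2-9·p^2 = (4·t)² − (3·p)².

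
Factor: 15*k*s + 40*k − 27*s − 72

(3*s + 8)*(5*k − 9)

Group as (15*k*s + 40*k) + (−27*s − 72) = 5*k*(3*s + 8) − 9*(3*s + 8).
Both groups share the factor (3*s + 8).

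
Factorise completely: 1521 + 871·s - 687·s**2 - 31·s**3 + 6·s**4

(6·s - 13)·(s + 1)·(s + 9)·(s - 13)

By the rational root theorem, s = -1 is a root, giving the factor (s + 1) and quotient 6·s**3 - 37·s**2 - 650·s + 1521.
Continuing, s = 13 is a root, so (s - 13) divides it; the quotient is 6·s**2 + 41·s - 117.
The remaining quadratic factors as (6·s - 13)(s + 9).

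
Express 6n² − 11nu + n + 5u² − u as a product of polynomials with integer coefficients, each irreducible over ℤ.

(6n − 5u + 1)(n − u)

Group: 6n(n − u) + (−5u + 1)(n − u); both groups contain (n − u).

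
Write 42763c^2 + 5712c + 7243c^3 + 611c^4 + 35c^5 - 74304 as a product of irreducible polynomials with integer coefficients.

Testing divisors of the constant over divisors of the leading coefficient, c = -8/5 is a root, giving the factor (5c + 8) and quotient 7c^4 + 111c^3 + 1271c^2 + 6519c - 9288.
Then c = 8/7 is a root, so (7c - 8) divides it; the quotient is c^3 + 17c^2 + 201c + 1161.
Then c = -9 is a root, so (c + 9) divides it; the quotient is c^2 + 8c + 129.
The quadratic c^2 + 8c + 129 has discriminant -452 < 0 and is irreducible over ℤ.

(5c + 8)(7c - 8)(c + 9)(c^2 + 8c + 129)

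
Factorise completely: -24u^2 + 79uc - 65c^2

Group: -8u(3u - 5c) + 13c(3u - 5c); both groups contain (3u - 5c).

-(8u - 13c)(3u - 5c)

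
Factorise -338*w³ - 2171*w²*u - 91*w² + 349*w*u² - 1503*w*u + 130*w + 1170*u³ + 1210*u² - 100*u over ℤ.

Group: 2*w*(-169*w² + 13*w*u - 130*w + 90*u² + 100*u) + (13*u - 1)*(-169*w² + 13*w*u - 130*w + 90*u² + 100*u); both groups contain (-169*w² + 13*w*u - 130*w + 90*u² + 100*u), so (2*w + 13*u - 1) is a factor with cofactor -169*w² + 13*w*u - 130*w + 90*u² + 100*u.
The cofactor groups again: -169*w² + 13*w*u - 130*w + 90*u² + 100*u = -13*w*(13*w - 10*u) + (-9*u - 10)*(13*w - 10*u); both groups contain (13*w - 10*u), giving -(13*w + 9*u + 10)*(13*w - 10*u).

-(13*w - 10*u)*(2*w + 13*u - 1)*(13*w + 9*u + 10)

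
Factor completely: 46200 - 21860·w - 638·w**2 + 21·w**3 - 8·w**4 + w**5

Trying the rational-root candidates, w = -10 is a root, so (w + 10) is a factor; dividing leaves w**4 - 18·w**3 + 201·w**2 - 2648·w + 4620.
Continuing, w = 15 is a root, so (w - 15) is a factor; dividing leaves w**3 - 3·w**2 + 156·w - 308.
Then w = 2 is a root, giving the factor (w - 2) and quotient w**2 - w + 154.
The quadratic w**2 - w + 154 has discriminant -615 < 0 and is irreducible over ℤ.

(w + 10)·(w - 15)·(w - 2)·(w**2 - w + 154)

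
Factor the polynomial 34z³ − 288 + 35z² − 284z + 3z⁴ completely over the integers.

(3z − 8)(z + 1)(z + 4)(z + 9)

Trying the rational-root candidates, z = −1 is a root, giving the factor (z + 1) and quotient 3z³ + 31z² + 4z − 288.
Next, z = 8/3 is a root, so (3z − 8) divides it; the quotient is z² + 13z + 36.
The remaining quadratic factors as (z + 4)(z + 9).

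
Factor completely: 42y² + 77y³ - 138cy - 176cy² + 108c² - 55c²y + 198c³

Group: 9c(22c² + 11cy + 12c - 11y² - 6y) - 7y(22c² + 11cy + 12c - 11y² - 6y); both groups contain (22c² + 11cy + 12c - 11y² - 6y), so (9c - 7y) is a factor with cofactor 22c² + 11cy + 12c - 11y² - 6y.
The cofactor groups again: 22c² + 11cy + 12c - 11y² - 6y = 2c(11c + 11y + 6) - y(11c + 11y + 6); both groups contain (11c + 11y + 6), giving (2c - y)(11c + 11y + 6).

(11c + 11y + 6)(2c - y)(9c - 7y)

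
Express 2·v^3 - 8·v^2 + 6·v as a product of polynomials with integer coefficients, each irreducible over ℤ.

2·v·(v - 1)·(v - 3)

Pull out the common factor 2·v, then factor the remaining trinomial.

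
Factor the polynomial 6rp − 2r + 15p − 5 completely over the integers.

Group as (6rp − 2r) + (15p − 5) = 2r(3p − 1) + 5(3p − 1).
Both groups share the factor (3p − 1).

(2r + 5)(3p − 1)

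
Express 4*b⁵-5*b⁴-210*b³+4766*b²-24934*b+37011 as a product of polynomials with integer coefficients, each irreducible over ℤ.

Among the possible rational roots, b = 3 is a root, giving the factor (b-3) and quotient 4*b⁴+7*b³-189*b²+4199*b-12337.
Then b = 13/4 is a root, so (4*b-13) is a factor; dividing leaves b³+5*b²-31*b+949.
Then b = -13 is a root, so (b+13) divides it; the quotient is b²-8*b+73.
The quadratic b²-8*b+73 has discriminant -228 < 0 and is irreducible over ℤ.

(4*b-13)*(b+13)*(b-3)*(b²-8*b+73)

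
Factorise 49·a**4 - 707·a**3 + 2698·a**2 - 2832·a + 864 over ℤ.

By the rational root theorem, a = 9 is a root, so (a - 9) is a factor; dividing leaves 49·a**3 - 266·a**2 + 304·a - 96.
Next, a = 6/7 is a root, giving the factor (7·a - 6) and quotient 7·a**2 - 32·a + 16.
The remaining quadratic factors as (7·a - 4)(a - 4).

(7·a - 4)·(7·a - 6)·(a - 4)·(a - 9)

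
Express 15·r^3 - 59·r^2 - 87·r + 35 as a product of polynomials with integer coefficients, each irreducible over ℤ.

(3·r - 1)·(5·r + 7)·(r - 5)

Testing divisors of the constant over divisors of the leading coefficient, r = 1/3 is a root, so (3·r - 1) divides it; the quotient is 5·r^2 - 18·r - 35.
The remaining quadratic factors as (r - 5)(5·r + 7).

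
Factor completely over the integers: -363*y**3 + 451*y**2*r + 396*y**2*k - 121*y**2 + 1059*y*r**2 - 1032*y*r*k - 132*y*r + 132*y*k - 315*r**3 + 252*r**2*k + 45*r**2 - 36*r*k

Group: 11*y*(-33*y**2 + 32*y*r + 36*y*k - 11*y + 105*r**2 - 84*r*k - 15*r + 12*k) - 3*r*(-33*y**2 + 32*y*r + 36*y*k - 11*y + 105*r**2 - 84*r*k - 15*r + 12*k); both groups contain (-33*y**2 + 32*y*r + 36*y*k - 11*y + 105*r**2 - 84*r*k - 15*r + 12*k), so (11*y - 3*r) is a factor with cofactor -33*y**2 + 32*y*r + 36*y*k - 11*y + 105*r**2 - 84*r*k - 15*r + 12*k.
The cofactor groups again: -33*y**2 + 32*y*r + 36*y*k - 11*y + 105*r**2 - 84*r*k - 15*r + 12*k = -11*y*(3*y - 7*r + 1) + (-15*r + 12*k)*(3*y - 7*r + 1); both groups contain (3*y - 7*r + 1), giving -(11*y + 15*r - 12*k)*(3*y - 7*r + 1).

-(11*y + 15*r - 12*k)*(11*y - 3*r)*(3*y - 7*r + 1)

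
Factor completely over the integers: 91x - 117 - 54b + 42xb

(6b + 13)(7x - 9)

Group as (42xb + 91x) + (-54b - 117) = 7x(6b + 13) - 9(6b + 13).
Both groups share the factor (6b + 13).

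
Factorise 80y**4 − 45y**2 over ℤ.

Factor out 5y**2, leaving 16y**2 − 9, which is a difference of two squares.

5y**2(4y + 3)(4y − 3)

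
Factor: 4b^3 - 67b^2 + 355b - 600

(4b - 15)(b - 5)(b - 8)

Testing divisors of the constant over divisors of the leading coefficient, b = 15/4 is a root, so (4b - 15) is a factor; dividing leaves b^2 - 13b + 40.
The remaining quadratic factors as (b - 8)(b - 5).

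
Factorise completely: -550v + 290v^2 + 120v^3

Pull out the common factor 10v, then factor the remaining trinomial.

10v(3v + 11)(4v - 5)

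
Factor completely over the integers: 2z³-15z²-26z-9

Among the possible rational roots, z = -1 is a root, so (z+1) is a factor; dividing leaves 2z²-17z-9.
The remaining quadratic factors as (2z+1)(z-9).

(2z+1)(z+1)(z-9)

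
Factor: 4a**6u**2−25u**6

Pull out the common factor u**2, leaving 4a**6−25u**4.
Recognize a difference of squares with the parts 2a**3 and 5u**2.

u**2(2a**3+5u**2)(2a**3−5u**2)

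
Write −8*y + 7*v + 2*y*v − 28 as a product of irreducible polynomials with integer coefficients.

Group as (2*y*v − 8*y) + (7*v − 28) = 2*y*(v − 4) + 7*(v − 4).
Both groups share the factor (v − 4).

(2*y + 7)*(v − 4)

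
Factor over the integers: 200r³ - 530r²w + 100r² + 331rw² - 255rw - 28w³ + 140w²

Group: 5r(40r² - 74rw + 20r + 7w² - 35w) - 4w(40r² - 74rw + 20r + 7w² - 35w); both groups contain (40r² - 74rw + 20r + 7w² - 35w), so (5r - 4w) is a factor with cofactor 40r² - 74rw + 20r + 7w² - 35w.
The cofactor groups again: 40r² - 74rw + 20r + 7w² - 35w = 10r(4r - 7w) + (-w + 5)(4r - 7w); both groups contain (4r - 7w), giving (10r - w + 5)(4r - 7w).

(10r - w + 5)(4r - 7w)(5r - 4w)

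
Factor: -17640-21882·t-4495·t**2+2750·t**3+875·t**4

Trying the rational-root candidates, t = -15/7 is a root, giving the factor (7·t+15) and quotient 125·t**3+125·t**2-910·t-1176.
Next, t = -12/5 is a root, so (5·t+12) is a factor; dividing leaves 25·t**2-35·t-98.
The remaining quadratic factors as (5·t+7)(5·t-14).

(5·t+12)·(5·t+7)·(5·t-14)·(7·t+15)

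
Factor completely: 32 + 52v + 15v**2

Need a pair with product 15·32 = 480 and sum 52: that's 40 and 12.
Split the middle term: 15v**2 + 40v + 12v + 32 = 5v(3v + 8) + 4(3v + 8).

(3v + 8)(5v + 4)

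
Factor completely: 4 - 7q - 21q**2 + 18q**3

Among the possible rational roots, q = 1/3 is a root, giving the factor (3q - 1) and quotient 6q**2 - 5q - 4.
The remaining quadratic factors as (2q + 1)(3q - 4).

(2q + 1)(3q - 1)(3q - 4)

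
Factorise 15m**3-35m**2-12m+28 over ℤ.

(3m-7)(5m**2-4)

Group as (15m**3-12m) + (-35m**2+28) = 3m(5m**2-4) - 7(5m**2-4).
Both groups share the factor (5m**2-4).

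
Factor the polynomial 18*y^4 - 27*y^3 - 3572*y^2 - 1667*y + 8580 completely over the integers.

Testing divisors of the constant over divisors of the leading coefficient, y = 15 is a root, giving the factor (y - 15) and quotient 18*y^3 + 243*y^2 + 73*y - 572.
Continuing, y = -13 is a root, so (y + 13) is a factor; dividing leaves 18*y^2 + 9*y - 44.
The remaining quadratic factors as (6*y + 11)(3*y - 4).

(3*y - 4)*(6*y + 11)*(y + 13)*(y - 15)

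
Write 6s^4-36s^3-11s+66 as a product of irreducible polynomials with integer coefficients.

(s-6)(6s^3-11)

Group as (6s^4-11s) + (-36s^3+66) = s(6s^3-11) - 6(6s^3-11).
Both groups share the factor (6s^3-11).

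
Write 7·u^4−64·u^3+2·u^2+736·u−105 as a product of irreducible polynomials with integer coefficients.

Among the possible rational roots, u = 5 is a root, giving the factor (u−5) and quotient 7·u^3−29·u^2−143·u+21.
Continuing, u = −3 is a root, so (u+3) divides it; the quotient is 7·u^2−50·u+7.
The remaining quadratic factors as (u−7)(7·u−1).

(7·u−1)·(u+3)·(u−5)·(u−7)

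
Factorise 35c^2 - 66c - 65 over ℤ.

(5c - 13)(7c + 5)

Need a pair with product 35·(-65) = -2275 and sum -66: that's 25 and -91.
Split the middle term: 35c^2 + 25c - 91c - 65 = 5c(7c + 5) - 13(7c + 5).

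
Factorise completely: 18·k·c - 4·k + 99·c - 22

Group as (18·k·c - 4·k) + (99·c - 22) = 2·k·(9·c - 2) + 11·(9·c - 2).
Both groups share the factor (9·c - 2).

(2·k + 11)·(9·c - 2)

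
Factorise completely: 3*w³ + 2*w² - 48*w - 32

(3*w + 2)*(w + 4)*(w - 4)

By the rational root theorem, w = 4 is a root, giving the factor (w - 4) and quotient 3*w² + 14*w + 8.
The remaining quadratic factors as (w + 4)(3*w + 2).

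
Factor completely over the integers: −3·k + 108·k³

Pull out the common factor 3·k; 36·k² − 1 is a difference of squares.

3·k·(6·k + 1)·(6·k − 1)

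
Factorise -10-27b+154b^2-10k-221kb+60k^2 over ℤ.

Group: 15k(4k-11b-2) + (-14b+5)(4k-11b-2); both groups contain (4k-11b-2).

(4k-11b-2)(15k-14b+5)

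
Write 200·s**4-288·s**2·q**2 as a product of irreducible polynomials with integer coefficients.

8·s**2·(5·s-6·q)·(5·s+6·q)

Pull out the common factor 8·s**2; 25·s**2-36·q**2 is a difference of squares.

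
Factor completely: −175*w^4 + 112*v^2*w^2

7*w^2*(4*v + 5*w)*(4*v − 5*w)

Pull out the common factor 7*w^2; 16*v^2 − 25*w^2 is a difference of squares.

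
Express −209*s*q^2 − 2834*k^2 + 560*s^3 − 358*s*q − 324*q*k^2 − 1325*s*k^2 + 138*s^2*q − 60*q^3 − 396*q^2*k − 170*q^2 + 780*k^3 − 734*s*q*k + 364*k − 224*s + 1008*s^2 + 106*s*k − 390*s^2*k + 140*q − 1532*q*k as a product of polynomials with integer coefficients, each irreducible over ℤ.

(8*s − 5*q − 13*k)*(7*s + 4*q − 4*k + 14)*(10*s + 3*q + 15*k − 2)

Group: 10*s*(56*s^2 − 3*s*q − 123*s*k + 112*s − 20*q^2 − 32*q*k − 70*q + 52*k^2 − 182*k) + (3*q + 15*k − 2)*(56*s^2 − 3*s*q − 123*s*k + 112*s − 20*q^2 − 32*q*k − 70*q + 52*k^2 − 182*k); both groups contain (56*s^2 − 3*s*q − 123*s*k + 112*s − 20*q^2 − 32*q*k − 70*q + 52*k^2 − 182*k), so (10*s + 3*q + 15*k − 2) is a factor with cofactor 56*s^2 − 3*s*q − 123*s*k + 112*s − 20*q^2 − 32*q*k − 70*q + 52*k^2 − 182*k.
The cofactor groups again: 56*s^2 − 3*s*q − 123*s*k + 112*s − 20*q^2 − 32*q*k − 70*q + 52*k^2 − 182*k = 8*s*(7*s + 4*q − 4*k + 14) + (−5*q − 13*k)*(7*s + 4*q − 4*k + 14); both groups contain (7*s + 4*q − 4*k + 14), giving (8*s − 5*q − 13*k)*(7*s + 4*q − 4*k + 14).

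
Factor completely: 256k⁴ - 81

Difference of squares twice: with A = 4k and B = 3, A⁴ − B⁴ = (A² − B²)(A² + B²), and A² − B² factors again.

(4k + 3)(4k - 3)(16k² + 9)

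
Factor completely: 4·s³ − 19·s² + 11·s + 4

Trying the rational-root candidates, s = 1 is a root, so (s − 1) is a factor; dividing leaves 4·s² − 15·s − 4.
The remaining quadratic factors as (4·s + 1)(s − 4).

(4·s + 1)·(s − 1)·(s − 4)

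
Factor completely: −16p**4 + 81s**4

Difference of squares twice: with A = 3s and B = 2p, A⁴ − B⁴ = (A² − B²)(A² + B²), and A² − B² factors again.

(3s − 2p)(3s + 2p)(9s**2 + 4p**2)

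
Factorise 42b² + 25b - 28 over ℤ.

(6b + 7)(7b - 4)

Need a pair with product 42·(-28) = -1176 and sum 25: that's 49 and -24.
Split the middle term: 42b² + 49b - 24b - 28 = 7b(6b + 7) - 4(6b + 7).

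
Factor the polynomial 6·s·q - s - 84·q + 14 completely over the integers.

Group as (6·s·q - s) + (-84·q + 14) = s·(6·q - 1) - 14·(6·q - 1).
Both groups share the factor (6·q - 1).

(6·q - 1)·(s - 14)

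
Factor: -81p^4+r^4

(r-3p)(r+3p)(r^2+9p^2)

(r)⁴ − (3p)⁴ = ((r)² − (3p)²)((r)² + (3p)²); the first factor splits again, the second (r^2+9p^2) is irreducible.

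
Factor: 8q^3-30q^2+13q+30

Testing divisors of the constant over divisors of the leading coefficient, q = 5/2 is a root, so (2q-5) divides it; the quotient is 4q^2-5q-6.
The remaining quadratic factors as (q-2)(4q+3).

(2q-5)(4q+3)(q-2)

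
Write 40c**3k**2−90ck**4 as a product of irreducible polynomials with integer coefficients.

10ck**2(2c+3k)(2c−3k)

Pull out the common factor 10ck**2; 4c**2−9k**2 is a difference of squares.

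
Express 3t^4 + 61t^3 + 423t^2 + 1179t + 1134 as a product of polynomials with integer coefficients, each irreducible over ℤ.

(3t + 7)(t + 3)(t + 6)(t + 9)

Trying the rational-root candidates, t = -9 is a root, giving the factor (t + 9) and quotient 3t^3 + 34t^2 + 117t + 126.
Continuing, t = -3 is a root, so (t + 3) divides it; the quotient is 3t^2 + 25t + 42.
The remaining quadratic factors as (t + 6)(3t + 7).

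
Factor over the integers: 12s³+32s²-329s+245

(2s-7)(6s-5)(s+7)

Among the possible rational roots, s = 7/2 is a root, so (2s-7) is a factor; dividing leaves 6s²+37s-35.
The remaining quadratic factors as (s+7)(6s-5).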